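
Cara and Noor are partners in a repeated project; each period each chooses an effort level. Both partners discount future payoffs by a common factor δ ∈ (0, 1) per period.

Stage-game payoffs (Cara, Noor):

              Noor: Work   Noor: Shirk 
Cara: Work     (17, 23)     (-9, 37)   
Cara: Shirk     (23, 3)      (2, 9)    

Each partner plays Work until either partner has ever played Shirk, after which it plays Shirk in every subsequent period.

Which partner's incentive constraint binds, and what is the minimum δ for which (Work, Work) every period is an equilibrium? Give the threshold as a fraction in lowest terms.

Noor; δ ≥ 1/2

For Cara: deviation gain 23−17 = 6, per-period punishment loss 17−2 = 15. IC gives δ ≥ 6/21 = 2/7.
For Noor: gain 14, loss 14 per period, so δ ≥ 14/28 = 1/2.
The tighter constraint is Noor's, so cooperation needs δ ≥ 1/2.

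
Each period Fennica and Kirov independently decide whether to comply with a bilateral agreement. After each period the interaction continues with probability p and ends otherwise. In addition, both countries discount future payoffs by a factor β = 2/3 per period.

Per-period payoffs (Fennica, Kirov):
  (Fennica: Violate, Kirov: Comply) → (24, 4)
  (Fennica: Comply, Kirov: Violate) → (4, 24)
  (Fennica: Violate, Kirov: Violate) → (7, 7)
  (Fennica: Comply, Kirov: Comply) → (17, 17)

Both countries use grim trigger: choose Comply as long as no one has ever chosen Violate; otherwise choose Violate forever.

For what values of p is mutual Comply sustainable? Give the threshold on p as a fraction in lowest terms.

21/34

With continuation probability p and discount β, the effective per-period discount factor is βp.
Grim-trigger IC: βp ≥ (24−17)/(24−7) = 7/17.
So p ≥ (7/17)/(2/3) = 21/34.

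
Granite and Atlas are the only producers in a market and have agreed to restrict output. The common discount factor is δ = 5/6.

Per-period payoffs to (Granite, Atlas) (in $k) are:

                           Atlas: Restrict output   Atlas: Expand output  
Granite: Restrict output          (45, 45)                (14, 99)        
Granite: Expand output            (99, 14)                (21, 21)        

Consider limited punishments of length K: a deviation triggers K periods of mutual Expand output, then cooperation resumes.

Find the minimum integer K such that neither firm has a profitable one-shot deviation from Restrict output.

No profitable deviation requires (45−21)(δ+…+δ^K) ≥ 99−45, i.e. δ+…+δ^K ≥ 9/4 ≈ 2.2500.
With δ = 5/6, the partial sums are K=1: 0.8333, K=2: 1.5278, K=3: 2.1065, K=4: 2.5887.
K = 4 is the first length at which the sum reaches 2.2500.

4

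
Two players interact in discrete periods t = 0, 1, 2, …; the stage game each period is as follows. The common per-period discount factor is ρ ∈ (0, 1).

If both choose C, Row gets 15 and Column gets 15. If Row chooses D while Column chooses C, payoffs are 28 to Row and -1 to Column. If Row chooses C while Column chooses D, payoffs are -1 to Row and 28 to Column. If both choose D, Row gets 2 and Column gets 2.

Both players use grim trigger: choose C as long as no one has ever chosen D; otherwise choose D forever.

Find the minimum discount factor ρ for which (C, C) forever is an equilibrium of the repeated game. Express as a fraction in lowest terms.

15/(1−ρ) ≥ 28 + 2ρ/(1−ρ)
15 ≥ 28 − 26ρ
ρ ≥ 13/26 = 1/2.

1/2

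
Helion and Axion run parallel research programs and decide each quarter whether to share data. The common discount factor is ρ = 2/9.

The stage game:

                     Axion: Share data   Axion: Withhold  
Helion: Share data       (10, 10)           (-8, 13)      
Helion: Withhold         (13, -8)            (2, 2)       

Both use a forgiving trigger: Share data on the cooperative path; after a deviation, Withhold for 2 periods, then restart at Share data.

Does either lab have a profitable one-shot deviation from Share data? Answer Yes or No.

IC: ρ+…+ρ^2 ≥ (13−10)/(10−2) = 3/8.
At ρ = 2/9: partial sum = 0.2716 < 0.3750. Cooperation not sustainable.

Yes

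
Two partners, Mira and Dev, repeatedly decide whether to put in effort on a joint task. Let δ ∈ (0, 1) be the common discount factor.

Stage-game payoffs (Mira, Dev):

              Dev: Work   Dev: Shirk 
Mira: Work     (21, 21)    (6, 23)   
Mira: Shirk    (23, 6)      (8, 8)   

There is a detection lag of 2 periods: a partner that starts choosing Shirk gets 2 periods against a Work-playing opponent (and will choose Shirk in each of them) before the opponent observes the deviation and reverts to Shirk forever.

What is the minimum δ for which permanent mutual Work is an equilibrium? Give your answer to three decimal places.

The best deviation is to choose Shirk for all 2 undetected periods, earning 23 each, then 8 forever once detected.
Deviation value: 23(1−δ^2)/(1−δ) + 8δ^2/(1−δ); cooperation value: 21/(1−δ).
IC: 21 ≥ 23(1−δ^2) + 8δ^2 = 23 − 15δ^2.
So δ^2 ≥ 2/15, giving δ ≥ (2/15)^(1/2) ≈ 0.365.

0.365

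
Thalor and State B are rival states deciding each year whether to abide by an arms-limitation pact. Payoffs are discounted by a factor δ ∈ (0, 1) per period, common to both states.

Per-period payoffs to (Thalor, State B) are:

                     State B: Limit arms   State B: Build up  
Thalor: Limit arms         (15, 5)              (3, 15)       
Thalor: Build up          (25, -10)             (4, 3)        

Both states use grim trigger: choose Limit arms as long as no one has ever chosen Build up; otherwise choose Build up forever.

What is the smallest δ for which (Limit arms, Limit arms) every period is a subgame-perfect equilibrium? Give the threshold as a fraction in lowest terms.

For Thalor: deviation gain 25−15 = 10, per-period punishment loss 15−4 = 11. IC gives δ ≥ 10/21.
For State B: gain 10, loss 2 per period, so δ ≥ 10/12 = 5/6.
The tighter constraint is State B's, so cooperation needs δ ≥ 5/6.

5/6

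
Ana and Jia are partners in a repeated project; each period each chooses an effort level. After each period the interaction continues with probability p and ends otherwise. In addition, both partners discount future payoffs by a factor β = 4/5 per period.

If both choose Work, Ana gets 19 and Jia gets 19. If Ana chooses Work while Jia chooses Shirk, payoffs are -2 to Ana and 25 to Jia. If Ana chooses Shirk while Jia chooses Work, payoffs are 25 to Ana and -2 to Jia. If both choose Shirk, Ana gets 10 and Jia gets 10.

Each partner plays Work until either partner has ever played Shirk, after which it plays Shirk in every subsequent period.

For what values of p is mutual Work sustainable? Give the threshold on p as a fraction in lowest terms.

1/2

With continuation probability p and discount β, the effective per-period discount factor is βp.
Grim-trigger IC: βp ≥ (25−19)/(25−10) = 2/5.
So p ≥ (2/5)/(4/5) = 1/2.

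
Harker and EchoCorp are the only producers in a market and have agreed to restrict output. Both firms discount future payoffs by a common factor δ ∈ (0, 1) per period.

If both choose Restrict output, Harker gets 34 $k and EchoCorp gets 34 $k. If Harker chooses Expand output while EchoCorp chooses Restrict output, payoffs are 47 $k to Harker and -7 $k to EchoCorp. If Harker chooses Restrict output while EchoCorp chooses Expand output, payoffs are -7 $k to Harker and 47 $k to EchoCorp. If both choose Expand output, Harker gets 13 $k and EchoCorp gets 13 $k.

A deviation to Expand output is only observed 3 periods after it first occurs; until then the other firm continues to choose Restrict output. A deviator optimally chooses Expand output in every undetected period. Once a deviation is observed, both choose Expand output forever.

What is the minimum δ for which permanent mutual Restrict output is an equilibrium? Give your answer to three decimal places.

0.726

The best deviation is to choose Expand output for all 3 undetected periods, earning 47 each, then 13 forever once detected.
Deviation value: 47(1−δ^3)/(1−δ) + 13δ^3/(1−δ); cooperation value: 34/(1−δ).
IC: 34 ≥ 47(1−δ^3) + 13δ^3 = 47 − 34δ^3.
So δ^3 ≥ 13/34, giving δ ≥ (13/34)^(1/3) ≈ 0.726.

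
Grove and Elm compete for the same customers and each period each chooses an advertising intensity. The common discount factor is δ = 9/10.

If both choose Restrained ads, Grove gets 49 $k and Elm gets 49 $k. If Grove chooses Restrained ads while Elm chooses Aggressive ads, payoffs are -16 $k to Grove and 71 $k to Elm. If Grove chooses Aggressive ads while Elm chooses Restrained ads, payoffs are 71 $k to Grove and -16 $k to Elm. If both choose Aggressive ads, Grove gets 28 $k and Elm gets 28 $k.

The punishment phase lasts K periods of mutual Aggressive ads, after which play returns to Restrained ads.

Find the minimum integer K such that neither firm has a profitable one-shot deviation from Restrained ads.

No profitable deviation requires (49−28)(δ+…+δ^K) ≥ 71−49, i.e. δ+…+δ^K ≥ 22/21 ≈ 1.0476.
With δ = 9/10, the partial sums are K=1: 0.9000, K=2: 1.7100.
K = 2 is the first length at which the sum reaches 1.0476.

2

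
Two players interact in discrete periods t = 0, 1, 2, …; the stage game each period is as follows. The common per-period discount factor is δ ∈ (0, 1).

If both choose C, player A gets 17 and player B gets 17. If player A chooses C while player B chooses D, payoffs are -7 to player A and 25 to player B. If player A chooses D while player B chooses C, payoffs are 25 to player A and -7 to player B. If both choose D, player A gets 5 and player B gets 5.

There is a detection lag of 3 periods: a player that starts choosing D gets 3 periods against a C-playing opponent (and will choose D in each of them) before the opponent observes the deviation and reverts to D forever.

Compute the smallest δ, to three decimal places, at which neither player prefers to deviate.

A deviator earns 25 for 3 periods, then 5 forever; cooperating earns 17 forever. Multiplying the IC by (1−δ):
17 ≥ 25(1−δ^3) + 5δ^3, so 20·δ^3 ≥ 8 and δ^3 ≥ 2/5.
δ ≥ (2/5)^(1/3) ≈ 0.737.

0.737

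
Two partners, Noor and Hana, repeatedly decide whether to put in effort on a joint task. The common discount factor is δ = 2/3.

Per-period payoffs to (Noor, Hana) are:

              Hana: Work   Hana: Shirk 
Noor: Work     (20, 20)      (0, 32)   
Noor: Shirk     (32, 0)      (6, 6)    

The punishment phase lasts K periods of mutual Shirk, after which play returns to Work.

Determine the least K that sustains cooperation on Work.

2

IC: δ(1−δ^K)/(1−δ) ≥ (32−20)/(20−6) = 6/7.
With δ = 2/3: need 1 − δ^K ≥ 6/7·(1−2/3)/(2/3), i.e. δ^K ≤ 0.5714.
Since (2/3)^1 = 0.6667 and (2/3)^2 = 0.4444, the smallest such K is 2.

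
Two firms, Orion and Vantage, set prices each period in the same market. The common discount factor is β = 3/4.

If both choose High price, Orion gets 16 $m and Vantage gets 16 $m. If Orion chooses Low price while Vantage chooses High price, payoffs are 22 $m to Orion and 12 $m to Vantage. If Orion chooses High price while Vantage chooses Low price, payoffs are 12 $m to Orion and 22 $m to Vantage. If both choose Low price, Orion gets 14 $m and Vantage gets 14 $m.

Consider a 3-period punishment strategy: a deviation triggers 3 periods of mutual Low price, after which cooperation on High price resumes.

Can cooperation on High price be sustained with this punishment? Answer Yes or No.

Comparing payoff streams over the 4 periods until play realigns: cooperate → 16(1+β+…+β^3); deviate → 22 + 14(β+…+β^3).
Cooperation is sustained iff (16−14)(β+…+β^3) ≥ 22−16.
β+…+β^3 = 3/4·(1−(3/4)^3)/(1−3/4) = 1.7344, and (22−16)/(16−14) = 3.0000.
1.7344 < 3.0000, so cooperation is not sustainable.

No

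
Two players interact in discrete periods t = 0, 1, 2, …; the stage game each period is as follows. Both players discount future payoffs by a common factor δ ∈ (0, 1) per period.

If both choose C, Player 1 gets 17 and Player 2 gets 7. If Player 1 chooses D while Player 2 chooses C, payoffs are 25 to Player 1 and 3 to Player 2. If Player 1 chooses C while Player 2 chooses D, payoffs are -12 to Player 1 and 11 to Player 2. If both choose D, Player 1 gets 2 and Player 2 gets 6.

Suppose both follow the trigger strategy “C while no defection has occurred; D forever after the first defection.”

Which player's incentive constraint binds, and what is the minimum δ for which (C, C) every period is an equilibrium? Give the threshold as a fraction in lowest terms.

Player 2; δ ≥ 4/5

Player 1: cooperation gives 17 each period; deviation gives 25 once then 2 forever.
  17/(1−δ) ≥ 25 + 2δ/(1−δ) ⇒ δ ≥ 8/23.
Player 2: cooperation gives 7 each period; deviation gives 11 once then 6 forever.
  δ ≥ 4/5.
Both must hold, so the binding constraint is Player 2's: δ ≥ 4/5.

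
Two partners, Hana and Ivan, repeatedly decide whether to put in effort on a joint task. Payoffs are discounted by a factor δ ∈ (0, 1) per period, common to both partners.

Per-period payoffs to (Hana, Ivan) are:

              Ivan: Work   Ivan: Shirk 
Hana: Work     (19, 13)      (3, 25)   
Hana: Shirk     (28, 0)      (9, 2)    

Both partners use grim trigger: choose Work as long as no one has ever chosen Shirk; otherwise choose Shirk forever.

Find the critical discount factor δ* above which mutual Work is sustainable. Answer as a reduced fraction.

12/23

Hana's threshold: (28−19)/(28−9) = 9/19.
Ivan's threshold: (25−13)/(25−2) = 12/23.
9/19 < 12/23, so Ivan binds and δ* = 12/23.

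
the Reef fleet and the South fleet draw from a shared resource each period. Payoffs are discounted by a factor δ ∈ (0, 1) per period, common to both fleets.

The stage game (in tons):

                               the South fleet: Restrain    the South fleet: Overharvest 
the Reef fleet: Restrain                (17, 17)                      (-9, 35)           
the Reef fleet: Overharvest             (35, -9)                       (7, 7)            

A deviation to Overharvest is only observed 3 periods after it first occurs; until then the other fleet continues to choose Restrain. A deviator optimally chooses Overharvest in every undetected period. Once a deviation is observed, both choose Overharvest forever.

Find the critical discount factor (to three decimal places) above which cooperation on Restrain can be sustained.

The best deviation is to choose Overharvest for all 3 undetected periods, earning 35 each, then 7 forever once detected.
Deviation value: 35(1−δ^3)/(1−δ) + 7δ^3/(1−δ); cooperation value: 17/(1−δ).
IC: 17 ≥ 35(1−δ^3) + 7δ^3 = 35 − 28δ^3.
So δ^3 ≥ 18/28 = 9/14, giving δ ≥ (9/14)^(1/3) ≈ 0.863.

0.863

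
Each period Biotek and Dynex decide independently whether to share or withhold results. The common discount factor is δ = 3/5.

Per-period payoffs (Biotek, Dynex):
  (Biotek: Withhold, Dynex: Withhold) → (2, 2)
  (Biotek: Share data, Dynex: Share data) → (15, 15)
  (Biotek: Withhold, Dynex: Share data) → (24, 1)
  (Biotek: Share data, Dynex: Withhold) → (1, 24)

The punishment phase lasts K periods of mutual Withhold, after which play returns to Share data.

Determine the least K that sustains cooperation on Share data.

2

No profitable deviation requires (15−2)(δ+…+δ^K) ≥ 24−15, i.e. δ+…+δ^K ≥ 9/13 ≈ 0.6923.
With δ = 3/5, the partial sums are K=1: 0.6000, K=2: 0.9600.
K = 2 is the first length at which the sum reaches 0.6923.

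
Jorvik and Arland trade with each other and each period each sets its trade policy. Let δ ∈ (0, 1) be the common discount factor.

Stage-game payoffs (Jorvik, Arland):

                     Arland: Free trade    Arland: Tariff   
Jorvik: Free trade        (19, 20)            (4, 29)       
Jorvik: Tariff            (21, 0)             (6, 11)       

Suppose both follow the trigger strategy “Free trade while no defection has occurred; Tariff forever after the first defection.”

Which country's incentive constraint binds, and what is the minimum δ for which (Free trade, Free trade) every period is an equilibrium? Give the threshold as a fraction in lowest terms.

Jorvik: cooperation gives 19 each period; deviation gives 21 once then 6 forever.
  19/(1−δ) ≥ 21 + 6δ/(1−δ) ⇒ δ ≥ 2/15.
Arland: cooperation gives 20 each period; deviation gives 29 once then 11 forever.
  δ ≥ 9/18 = 1/2.
Both must hold, so the binding constraint is Arland's: δ ≥ 1/2.

Arland; δ ≥ 1/2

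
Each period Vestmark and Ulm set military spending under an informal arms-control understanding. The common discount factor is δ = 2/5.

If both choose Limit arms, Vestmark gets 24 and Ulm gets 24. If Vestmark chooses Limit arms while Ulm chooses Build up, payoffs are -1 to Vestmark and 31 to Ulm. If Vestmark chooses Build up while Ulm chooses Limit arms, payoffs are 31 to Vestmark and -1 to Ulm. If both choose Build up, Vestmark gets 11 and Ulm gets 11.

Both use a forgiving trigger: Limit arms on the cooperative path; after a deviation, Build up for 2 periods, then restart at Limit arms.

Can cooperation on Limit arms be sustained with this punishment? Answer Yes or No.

Yes

IC: δ+…+δ^2 ≥ (31−24)/(24−11) = 7/13.
At δ = 2/5: partial sum = 0.5600 ≥ 0.5385. Cooperation sustainable.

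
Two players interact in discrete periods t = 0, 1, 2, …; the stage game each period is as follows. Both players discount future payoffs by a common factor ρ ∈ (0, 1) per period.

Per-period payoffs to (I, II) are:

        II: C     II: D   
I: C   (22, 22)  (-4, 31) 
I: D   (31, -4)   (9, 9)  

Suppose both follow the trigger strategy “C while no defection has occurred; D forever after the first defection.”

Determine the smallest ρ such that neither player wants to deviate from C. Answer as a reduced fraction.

9/22

Cooperation forever yields 22 each period: 22/(1−ρ).
Deviating yields 31 once, then 9 forever: 31 + 9ρ/(1−ρ).
No profitable deviation requires 22/(1−ρ) ≥ 31 + 9ρ/(1−ρ).
Multiplying by (1−ρ): 22 ≥ 31(1−ρ) + 9ρ = 31 − 22ρ.
So 22ρ ≥ 9, i.e. ρ ≥ 9/22.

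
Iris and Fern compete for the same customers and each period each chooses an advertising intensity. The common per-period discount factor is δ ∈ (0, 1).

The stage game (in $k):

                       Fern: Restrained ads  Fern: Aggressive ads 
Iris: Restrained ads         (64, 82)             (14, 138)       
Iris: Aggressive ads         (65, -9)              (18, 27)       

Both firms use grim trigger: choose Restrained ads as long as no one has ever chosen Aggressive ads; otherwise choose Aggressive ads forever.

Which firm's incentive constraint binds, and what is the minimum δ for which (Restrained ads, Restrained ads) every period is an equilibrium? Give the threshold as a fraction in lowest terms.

For Iris: deviation gain 65−64 = 1, per-period punishment loss 64−18 = 46. IC gives δ ≥ 1/47.
For Fern: gain 56, loss 55 per period, so δ ≥ 56/111.
The tighter constraint is Fern's, so cooperation needs δ ≥ 56/111.

Fern; δ ≥ 56/111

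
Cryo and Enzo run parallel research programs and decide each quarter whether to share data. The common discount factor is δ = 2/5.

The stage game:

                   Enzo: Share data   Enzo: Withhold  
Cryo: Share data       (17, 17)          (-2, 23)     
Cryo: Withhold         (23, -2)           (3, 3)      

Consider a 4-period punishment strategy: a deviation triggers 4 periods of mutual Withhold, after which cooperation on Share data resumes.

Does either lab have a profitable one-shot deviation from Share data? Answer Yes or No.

Comparing payoff streams over the 5 periods until play realigns: cooperate → 17(1+δ+…+δ^4); deviate → 23 + 3(δ+…+δ^4).
Cooperation is sustained iff (17−3)(δ+…+δ^4) ≥ 23−17.
δ+…+δ^4 = 2/5·(1−(2/5)^4)/(1−2/5) = 0.6496, and (23−17)/(17−3) = 0.4286.
0.6496 ≥ 0.4286, so cooperation is sustainable.

No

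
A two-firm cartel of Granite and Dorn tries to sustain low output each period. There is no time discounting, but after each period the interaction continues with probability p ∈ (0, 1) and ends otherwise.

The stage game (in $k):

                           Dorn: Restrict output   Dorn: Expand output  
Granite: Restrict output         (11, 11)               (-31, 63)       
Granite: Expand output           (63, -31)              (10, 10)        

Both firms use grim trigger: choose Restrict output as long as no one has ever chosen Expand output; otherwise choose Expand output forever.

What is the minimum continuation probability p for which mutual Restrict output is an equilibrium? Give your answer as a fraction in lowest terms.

52/53

With no time discounting, the continuation probability p plays the role of the discount factor.
Grim-trigger IC: 11/(1−p) ≥ 63 + 10p/(1−p) ⇒ p ≥ (63−11)/(63−10) = 52/53.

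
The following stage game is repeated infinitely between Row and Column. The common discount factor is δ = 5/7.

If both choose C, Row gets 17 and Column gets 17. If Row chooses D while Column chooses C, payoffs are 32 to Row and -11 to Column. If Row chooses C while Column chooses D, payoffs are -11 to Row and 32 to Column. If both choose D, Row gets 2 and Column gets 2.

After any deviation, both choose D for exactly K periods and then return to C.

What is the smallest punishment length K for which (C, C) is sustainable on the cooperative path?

Need Σ_{k=1}^{K} δ^k ≥ (32−17)/(17−2) = 1.0000 at δ = 5/7.
At K = 1 the sum is 0.7143 < 1.0000; at K = 2 it is 1.2245 ≥ 1.0000.
So the minimum punishment length is K = 2.

2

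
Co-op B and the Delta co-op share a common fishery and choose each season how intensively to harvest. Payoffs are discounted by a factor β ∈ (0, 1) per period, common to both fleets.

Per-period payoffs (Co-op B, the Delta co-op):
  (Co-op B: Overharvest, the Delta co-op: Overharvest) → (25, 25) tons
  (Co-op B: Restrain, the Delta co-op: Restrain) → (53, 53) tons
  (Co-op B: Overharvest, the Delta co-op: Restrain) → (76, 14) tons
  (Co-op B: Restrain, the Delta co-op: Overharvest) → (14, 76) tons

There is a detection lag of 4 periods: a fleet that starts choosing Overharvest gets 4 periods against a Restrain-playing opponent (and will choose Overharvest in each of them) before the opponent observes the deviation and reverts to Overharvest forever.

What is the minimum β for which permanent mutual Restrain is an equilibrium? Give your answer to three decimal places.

A deviator earns 76 for 4 periods, then 25 forever; cooperating earns 53 forever. Multiplying the IC by (1−β):
53 ≥ 76(1−β^4) + 25β^4, so 51·β^4 ≥ 23 and β^4 ≥ 23/51.
β ≥ (23/51)^(1/4) ≈ 0.819.

0.819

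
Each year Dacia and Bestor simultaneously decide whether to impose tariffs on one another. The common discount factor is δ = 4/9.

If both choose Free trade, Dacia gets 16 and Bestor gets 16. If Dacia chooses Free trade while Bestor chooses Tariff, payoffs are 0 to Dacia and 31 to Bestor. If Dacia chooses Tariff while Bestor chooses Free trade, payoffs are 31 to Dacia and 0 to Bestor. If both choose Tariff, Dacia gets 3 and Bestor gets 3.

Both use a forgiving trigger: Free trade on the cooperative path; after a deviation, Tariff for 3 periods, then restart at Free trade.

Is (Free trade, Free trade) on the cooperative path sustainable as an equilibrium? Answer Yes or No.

A one-shot deviation gives 31 now, then 3 for 3 periods, then back to 16.
Gain from deviating: (31−16) today; loss: (16−3) in each of the next 3 periods.
No-deviation condition: (16−3)(δ+…+δ^3) ≥ 31−16, i.e. δ+…+δ^3 ≥ 15/13.
At δ = 4/9: δ+…+δ^3 = 0.7298 < 1.1538.
So cooperation is not sustainable.

No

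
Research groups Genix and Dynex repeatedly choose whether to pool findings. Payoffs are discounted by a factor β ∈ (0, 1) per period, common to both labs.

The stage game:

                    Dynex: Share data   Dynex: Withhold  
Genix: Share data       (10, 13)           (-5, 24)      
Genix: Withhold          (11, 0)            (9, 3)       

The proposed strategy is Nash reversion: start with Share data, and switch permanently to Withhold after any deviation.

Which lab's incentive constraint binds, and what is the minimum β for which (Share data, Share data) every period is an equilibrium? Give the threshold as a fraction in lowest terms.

Dynex; β ≥ 11/21

For Genix: deviation gain 11−10 = 1, per-period punishment loss 10−9 = 1. IC gives β ≥ 1/2.
For Dynex: gain 11, loss 10 per period, so β ≥ 11/21.
The tighter constraint is Dynex's, so cooperation needs β ≥ 11/21.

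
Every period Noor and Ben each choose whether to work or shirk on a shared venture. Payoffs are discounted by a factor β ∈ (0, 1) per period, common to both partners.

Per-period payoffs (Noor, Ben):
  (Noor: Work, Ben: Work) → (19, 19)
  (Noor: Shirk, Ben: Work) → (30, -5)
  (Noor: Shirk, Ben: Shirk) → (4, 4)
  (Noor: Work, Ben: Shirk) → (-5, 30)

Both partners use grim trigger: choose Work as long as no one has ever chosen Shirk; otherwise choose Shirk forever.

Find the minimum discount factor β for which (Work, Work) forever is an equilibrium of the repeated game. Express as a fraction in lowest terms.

19/(1−β) ≥ 30 + 4β/(1−β)
19 ≥ 30 − 26β
β ≥ 11/26.

11/26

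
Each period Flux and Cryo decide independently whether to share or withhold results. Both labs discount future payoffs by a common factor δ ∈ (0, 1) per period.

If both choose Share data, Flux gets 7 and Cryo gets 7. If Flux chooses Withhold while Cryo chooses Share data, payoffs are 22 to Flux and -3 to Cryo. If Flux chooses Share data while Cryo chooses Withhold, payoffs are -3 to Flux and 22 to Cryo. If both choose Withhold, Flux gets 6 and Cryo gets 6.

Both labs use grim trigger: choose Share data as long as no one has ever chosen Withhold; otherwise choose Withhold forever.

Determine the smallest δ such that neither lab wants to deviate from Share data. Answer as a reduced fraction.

15/16

One-period gain from deviating is 22 − 7 = 15. The loss is 7 − 6 = 1 in every subsequent period, with present value 1·δ/(1−δ).
Deviation is unprofitable when 1·δ/(1−δ) ≥ 15, i.e. δ/(1−δ) ≥ 15.
Equivalently δ ≥ 15/(15+1) = 15/16.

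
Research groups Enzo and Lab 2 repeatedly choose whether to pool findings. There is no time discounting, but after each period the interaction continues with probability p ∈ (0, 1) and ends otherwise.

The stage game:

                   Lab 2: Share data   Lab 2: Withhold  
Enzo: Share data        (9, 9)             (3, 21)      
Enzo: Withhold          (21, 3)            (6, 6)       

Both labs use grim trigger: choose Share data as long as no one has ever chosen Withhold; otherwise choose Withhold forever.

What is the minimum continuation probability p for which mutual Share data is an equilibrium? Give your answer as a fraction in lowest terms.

4/5

Expected cooperation value is 9 + p·9 + p²·9 + … = 9/(1−p); deviation gives 21 + p·6/(1−p).
9 ≥ 21(1−p) + 6p ⇒ 15p ≥ 12 ⇒ p ≥ 12/15 = 4/5.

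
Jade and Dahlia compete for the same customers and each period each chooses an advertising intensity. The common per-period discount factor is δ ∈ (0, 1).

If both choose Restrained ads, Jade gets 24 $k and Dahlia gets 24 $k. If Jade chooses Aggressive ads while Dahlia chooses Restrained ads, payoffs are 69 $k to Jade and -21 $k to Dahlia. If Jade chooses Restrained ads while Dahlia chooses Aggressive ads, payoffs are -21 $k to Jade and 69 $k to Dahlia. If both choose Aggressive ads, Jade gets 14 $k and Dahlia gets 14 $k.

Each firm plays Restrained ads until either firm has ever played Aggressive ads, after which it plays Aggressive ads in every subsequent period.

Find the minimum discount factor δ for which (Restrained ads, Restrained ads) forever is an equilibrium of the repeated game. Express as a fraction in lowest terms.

9/11

Under grim trigger the critical discount factor is (T−C)/(T−P) with T = 69, C = 24, P = 14.
δ* = (69−24)/(69−14) = 45/55 = 9/11.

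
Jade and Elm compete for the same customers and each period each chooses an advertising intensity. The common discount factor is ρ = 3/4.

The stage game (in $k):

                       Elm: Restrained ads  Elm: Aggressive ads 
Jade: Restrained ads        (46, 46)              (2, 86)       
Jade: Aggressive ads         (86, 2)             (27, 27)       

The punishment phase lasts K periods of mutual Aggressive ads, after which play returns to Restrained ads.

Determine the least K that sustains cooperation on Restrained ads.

5

IC: ρ(1−ρ^K)/(1−ρ) ≥ (86−46)/(46−27) = 40/19.
With ρ = 3/4: need 1 − ρ^K ≥ 40/19·(1−3/4)/(3/4), i.e. ρ^K ≤ 0.2982.
Since (3/4)^4 = 0.3164 and (3/4)^5 = 0.2373, the smallest such K is 5.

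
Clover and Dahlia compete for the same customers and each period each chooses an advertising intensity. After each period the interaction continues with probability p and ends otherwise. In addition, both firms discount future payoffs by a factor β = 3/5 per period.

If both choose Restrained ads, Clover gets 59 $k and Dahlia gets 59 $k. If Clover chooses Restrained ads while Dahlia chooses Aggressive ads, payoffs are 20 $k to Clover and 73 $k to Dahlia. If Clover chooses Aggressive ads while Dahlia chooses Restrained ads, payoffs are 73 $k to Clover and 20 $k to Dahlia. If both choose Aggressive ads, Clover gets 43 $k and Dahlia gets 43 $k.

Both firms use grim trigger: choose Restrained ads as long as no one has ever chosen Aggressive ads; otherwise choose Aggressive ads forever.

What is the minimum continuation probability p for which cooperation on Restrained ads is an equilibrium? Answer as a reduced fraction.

With continuation probability p and discount β, the effective per-period discount factor is βp.
Grim-trigger IC: βp ≥ (73−59)/(73−43) = 7/15.
So p ≥ (7/15)/(3/5) = 7/9.

7/9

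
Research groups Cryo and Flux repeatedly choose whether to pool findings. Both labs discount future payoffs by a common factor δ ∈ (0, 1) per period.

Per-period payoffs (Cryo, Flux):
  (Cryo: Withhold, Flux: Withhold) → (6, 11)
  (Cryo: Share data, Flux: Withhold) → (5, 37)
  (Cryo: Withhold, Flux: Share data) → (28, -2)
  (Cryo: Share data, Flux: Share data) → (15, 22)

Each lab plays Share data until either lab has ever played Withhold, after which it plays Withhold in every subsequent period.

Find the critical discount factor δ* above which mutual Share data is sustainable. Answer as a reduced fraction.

Cryo: cooperation gives 15 each period; deviation gives 28 once then 6 forever.
  15/(1−δ) ≥ 28 + 6δ/(1−δ) ⇒ δ ≥ 13/22.
Flux: cooperation gives 22 each period; deviation gives 37 once then 11 forever.
  δ ≥ 15/26.
Both must hold, so the binding constraint is Cryo's: δ ≥ 13/22.

13/22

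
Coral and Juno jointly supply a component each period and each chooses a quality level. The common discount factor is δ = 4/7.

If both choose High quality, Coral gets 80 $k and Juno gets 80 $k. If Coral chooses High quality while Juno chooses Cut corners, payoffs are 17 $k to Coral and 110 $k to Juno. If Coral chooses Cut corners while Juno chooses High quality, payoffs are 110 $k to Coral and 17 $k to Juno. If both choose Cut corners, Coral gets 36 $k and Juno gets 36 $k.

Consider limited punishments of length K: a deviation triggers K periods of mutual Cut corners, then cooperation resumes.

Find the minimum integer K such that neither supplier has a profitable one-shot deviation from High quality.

2

No profitable deviation requires (80−36)(δ+…+δ^K) ≥ 110−80, i.e. δ+…+δ^K ≥ 15/22 ≈ 0.6818.
With δ = 4/7, the partial sums are K=1: 0.5714, K=2: 0.8980.
K = 2 is the first length at which the sum reaches 0.6818.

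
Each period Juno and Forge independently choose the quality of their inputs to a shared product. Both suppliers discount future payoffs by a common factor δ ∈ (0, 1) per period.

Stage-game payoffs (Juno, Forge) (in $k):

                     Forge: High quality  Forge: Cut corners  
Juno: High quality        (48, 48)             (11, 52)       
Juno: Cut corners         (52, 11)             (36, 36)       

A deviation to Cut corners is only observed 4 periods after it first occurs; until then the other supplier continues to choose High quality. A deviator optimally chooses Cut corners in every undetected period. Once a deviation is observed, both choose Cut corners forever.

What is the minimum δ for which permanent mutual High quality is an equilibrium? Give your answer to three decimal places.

0.707

A deviator earns 52 for 4 periods, then 36 forever; cooperating earns 48 forever. Multiplying the IC by (1−δ):
48 ≥ 52(1−δ^4) + 36δ^4, so 16·δ^4 ≥ 4 and δ^4 ≥ 1/4.
δ ≥ (1/4)^(1/4) ≈ 0.707.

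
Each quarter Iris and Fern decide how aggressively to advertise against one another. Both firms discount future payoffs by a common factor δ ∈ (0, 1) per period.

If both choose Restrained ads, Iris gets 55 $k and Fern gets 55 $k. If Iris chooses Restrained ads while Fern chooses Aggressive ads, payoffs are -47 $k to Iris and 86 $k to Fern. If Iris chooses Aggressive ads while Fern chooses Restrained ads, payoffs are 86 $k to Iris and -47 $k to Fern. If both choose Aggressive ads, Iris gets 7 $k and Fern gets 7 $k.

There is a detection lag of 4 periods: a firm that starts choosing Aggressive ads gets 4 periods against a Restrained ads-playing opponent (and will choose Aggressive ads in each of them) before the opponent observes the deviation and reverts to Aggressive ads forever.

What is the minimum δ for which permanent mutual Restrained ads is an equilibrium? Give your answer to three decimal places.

A deviator earns 86 for 4 periods, then 7 forever; cooperating earns 55 forever. Multiplying the IC by (1−δ):
55 ≥ 86(1−δ^4) + 7δ^4, so 79·δ^4 ≥ 31 and δ^4 ≥ 31/79.
δ ≥ (31/79)^(1/4) ≈ 0.791.

0.791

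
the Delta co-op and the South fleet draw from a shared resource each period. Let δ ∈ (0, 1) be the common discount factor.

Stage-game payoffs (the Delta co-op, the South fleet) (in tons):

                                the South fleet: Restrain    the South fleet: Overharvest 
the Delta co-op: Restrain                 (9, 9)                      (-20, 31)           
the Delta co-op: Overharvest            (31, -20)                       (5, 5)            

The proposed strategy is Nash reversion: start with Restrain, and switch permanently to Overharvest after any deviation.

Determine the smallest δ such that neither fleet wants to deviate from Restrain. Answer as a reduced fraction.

One-period gain from deviating is 31 − 9 = 22. The loss is 9 − 5 = 4 in every subsequent period, with present value 4·δ/(1−δ).
Deviation is unprofitable when 4·δ/(1−δ) ≥ 22, i.e. δ/(1−δ) ≥ 11/2.
Equivalently δ ≥ 22/(22+4) = 11/13.

11/13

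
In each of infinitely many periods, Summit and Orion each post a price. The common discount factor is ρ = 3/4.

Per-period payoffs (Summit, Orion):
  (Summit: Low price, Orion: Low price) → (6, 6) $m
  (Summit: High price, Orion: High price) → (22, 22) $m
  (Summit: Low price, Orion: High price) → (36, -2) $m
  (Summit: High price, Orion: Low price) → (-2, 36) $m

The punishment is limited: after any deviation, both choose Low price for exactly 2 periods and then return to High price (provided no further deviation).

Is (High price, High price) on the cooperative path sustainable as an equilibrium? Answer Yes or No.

Yes

A one-shot deviation gives 36 now, then 6 for 2 periods, then back to 22.
Gain from deviating: (36−22) today; loss: (22−6) in each of the next 2 periods.
No-deviation condition: (22−6)(ρ+…+ρ^2) ≥ 36−22, i.e. ρ+…+ρ^2 ≥ 7/8.
At ρ = 3/4: ρ+…+ρ^2 = 1.3125 ≥ 0.8750.
So cooperation is sustainable.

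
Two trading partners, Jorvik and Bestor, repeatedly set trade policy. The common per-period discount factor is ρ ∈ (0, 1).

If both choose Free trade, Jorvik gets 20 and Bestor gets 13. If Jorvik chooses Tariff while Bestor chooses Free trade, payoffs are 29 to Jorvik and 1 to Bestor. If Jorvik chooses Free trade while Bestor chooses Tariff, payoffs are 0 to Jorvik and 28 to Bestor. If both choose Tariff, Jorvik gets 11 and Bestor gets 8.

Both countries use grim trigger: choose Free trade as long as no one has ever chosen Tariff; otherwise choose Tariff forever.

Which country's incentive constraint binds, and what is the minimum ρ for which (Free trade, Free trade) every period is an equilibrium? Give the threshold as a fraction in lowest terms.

Jorvik's threshold: (29−20)/(29−11) = 1/2.
Bestor's threshold: (28−13)/(28−8) = 3/4.
1/2 < 3/4, so Bestor binds and ρ* = 3/4.

Bestor; ρ ≥ 3/4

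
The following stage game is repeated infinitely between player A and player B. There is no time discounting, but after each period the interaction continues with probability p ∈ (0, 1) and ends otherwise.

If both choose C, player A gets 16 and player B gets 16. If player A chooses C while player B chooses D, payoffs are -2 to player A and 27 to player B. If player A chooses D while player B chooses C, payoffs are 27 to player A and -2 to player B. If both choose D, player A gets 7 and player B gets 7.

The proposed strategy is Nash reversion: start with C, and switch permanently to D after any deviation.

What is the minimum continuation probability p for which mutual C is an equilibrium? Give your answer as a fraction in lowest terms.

Expected cooperation value is 16 + p·16 + p²·16 + … = 16/(1−p); deviation gives 27 + p·7/(1−p).
16 ≥ 27(1−p) + 7p ⇒ 20p ≥ 11 ⇒ p ≥ 11/20.

11/20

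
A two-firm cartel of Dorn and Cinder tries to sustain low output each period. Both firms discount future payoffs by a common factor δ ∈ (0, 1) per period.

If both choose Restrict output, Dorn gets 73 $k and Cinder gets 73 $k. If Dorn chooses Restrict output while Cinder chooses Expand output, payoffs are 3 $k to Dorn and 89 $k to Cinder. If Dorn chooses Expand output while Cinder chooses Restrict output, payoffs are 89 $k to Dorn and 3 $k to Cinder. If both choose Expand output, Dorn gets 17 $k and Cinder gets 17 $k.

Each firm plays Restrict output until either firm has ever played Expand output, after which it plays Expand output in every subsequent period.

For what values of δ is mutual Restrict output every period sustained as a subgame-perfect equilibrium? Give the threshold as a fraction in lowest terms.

2/9

One-period gain from deviating is 89 − 73 = 16. The loss is 73 − 17 = 56 in every subsequent period, with present value 56·δ/(1−δ).
Deviation is unprofitable when 56·δ/(1−δ) ≥ 16, i.e. δ/(1−δ) ≥ 2/7.
Equivalently δ ≥ 16/(16+56) = 2/9.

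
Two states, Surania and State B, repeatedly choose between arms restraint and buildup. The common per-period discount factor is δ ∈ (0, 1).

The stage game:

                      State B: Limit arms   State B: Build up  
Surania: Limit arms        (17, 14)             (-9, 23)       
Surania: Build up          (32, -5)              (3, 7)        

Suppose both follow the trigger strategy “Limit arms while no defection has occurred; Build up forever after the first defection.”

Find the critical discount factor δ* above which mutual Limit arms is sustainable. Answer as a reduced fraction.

9/16

For Surania: deviation gain 32−17 = 15, per-period punishment loss 17−3 = 14. IC gives δ ≥ 15/29.
For State B: gain 9, loss 7 per period, so δ ≥ 9/16.
The tighter constraint is State B's, so cooperation needs δ ≥ 9/16.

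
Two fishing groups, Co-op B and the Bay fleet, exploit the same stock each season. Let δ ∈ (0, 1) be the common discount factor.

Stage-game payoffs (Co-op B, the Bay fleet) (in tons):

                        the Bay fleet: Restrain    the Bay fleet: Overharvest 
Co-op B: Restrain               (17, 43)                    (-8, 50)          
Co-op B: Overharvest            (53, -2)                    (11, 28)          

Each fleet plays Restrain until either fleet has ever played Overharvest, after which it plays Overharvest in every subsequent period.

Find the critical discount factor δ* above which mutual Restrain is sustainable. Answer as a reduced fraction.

6/7

Co-op B: cooperation gives 17 each period; deviation gives 53 once then 11 forever.
  17/(1−δ) ≥ 53 + 11δ/(1−δ) ⇒ δ ≥ 36/42 = 6/7.
the Bay fleet: cooperation gives 43 each period; deviation gives 50 once then 28 forever.
  δ ≥ 7/22.
Both must hold, so the binding constraint is Co-op B's: δ ≥ 6/7.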